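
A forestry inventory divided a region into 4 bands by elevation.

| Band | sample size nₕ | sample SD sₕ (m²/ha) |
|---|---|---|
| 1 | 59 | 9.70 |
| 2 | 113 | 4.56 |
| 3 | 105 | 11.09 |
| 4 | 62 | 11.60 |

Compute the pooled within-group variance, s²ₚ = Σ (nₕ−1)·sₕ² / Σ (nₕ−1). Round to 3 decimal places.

85.925

Degrees of freedom: 58 + 112 + 104 + 61 = 335.
Σ(nₕ−1)sₕ² = 58·94.09 + 112·20.7936 + 104·122.9881 + 61·134.56 = 28785.0256.
s²ₚ = 28785.0256 / 335 = 85.92545... → 85.925.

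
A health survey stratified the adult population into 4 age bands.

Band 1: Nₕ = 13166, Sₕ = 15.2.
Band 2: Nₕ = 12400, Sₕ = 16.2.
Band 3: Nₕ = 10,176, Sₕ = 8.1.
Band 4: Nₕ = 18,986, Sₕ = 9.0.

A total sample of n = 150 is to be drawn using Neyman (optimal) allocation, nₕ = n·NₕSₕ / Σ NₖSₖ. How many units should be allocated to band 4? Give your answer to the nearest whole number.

39

Σ NₕSₕ = 13166·15.2 + 12400·16.2 + 10176·8.1 + 18986·9.0 = 654302.8.
Share for 4: 170874/654302.8 = 0.26115.
n_4 = 150 × 0.26115 = 39.173... → 39.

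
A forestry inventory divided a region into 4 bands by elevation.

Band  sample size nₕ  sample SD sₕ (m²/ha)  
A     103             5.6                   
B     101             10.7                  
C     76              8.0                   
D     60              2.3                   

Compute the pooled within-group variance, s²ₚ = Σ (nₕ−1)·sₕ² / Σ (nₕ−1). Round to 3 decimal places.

58.809

A: (103−1)·5.6² = 102·31.36 = 3198.72
B: (101−1)·10.7² = 100·114.49 = 11449
C: (76−1)·8.0² = 75·64 = 4800
D: (60−1)·2.3² = 59·5.29 = 312.11
Numerator = 19759.83; denominator = Σ(nₕ−1) = 336.
s²ₚ = 19759.83/336 = 58.80902... → 58.809.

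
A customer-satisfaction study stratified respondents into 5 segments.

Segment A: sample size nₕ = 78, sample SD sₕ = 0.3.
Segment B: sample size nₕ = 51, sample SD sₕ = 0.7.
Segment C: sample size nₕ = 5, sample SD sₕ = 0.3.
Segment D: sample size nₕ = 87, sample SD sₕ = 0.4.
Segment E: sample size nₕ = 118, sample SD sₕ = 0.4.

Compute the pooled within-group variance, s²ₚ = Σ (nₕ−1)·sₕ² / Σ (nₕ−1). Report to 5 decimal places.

Degrees of freedom: 77 + 50 + 4 + 86 + 117 = 334.
Σ(nₕ−1)sₕ² = 77·0.09 + 50·0.49 + 4·0.09 + 86·0.16 + 117·0.16 = 64.27.
s²ₚ = 64.27 / 334 = 0.1924251... → 0.19243.

0.19243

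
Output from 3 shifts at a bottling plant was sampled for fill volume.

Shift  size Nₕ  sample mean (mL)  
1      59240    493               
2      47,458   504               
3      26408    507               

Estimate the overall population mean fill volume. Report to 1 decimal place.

x̄_st = (Σ Nₕx̄ₕ) / (Σ Nₕ) = (59240·493 + 47458·504 + 26408·507) / 133106
= 66513008 / 133106 = 499.700... → 499.7.

499.7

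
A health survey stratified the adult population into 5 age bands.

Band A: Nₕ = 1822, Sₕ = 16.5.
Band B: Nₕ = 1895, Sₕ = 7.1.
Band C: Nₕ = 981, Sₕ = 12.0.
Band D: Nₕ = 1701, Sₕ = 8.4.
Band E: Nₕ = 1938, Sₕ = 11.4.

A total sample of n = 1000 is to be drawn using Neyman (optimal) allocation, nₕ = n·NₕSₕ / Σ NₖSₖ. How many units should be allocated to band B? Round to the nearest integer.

A: NₕSₕ = 1822·16.5 = 30063
B: NₕSₕ = 1895·7.1 = 13454.5
C: NₕSₕ = 981·12.0 = 11772
D: NₕSₕ = 1701·8.4 = 14288.4
E: NₕSₕ = 1938·11.4 = 22093.2
Σ NₕSₕ = 91671.1.
n_B = 1000·13454.5/91671.1 = 146.769... → 147.

147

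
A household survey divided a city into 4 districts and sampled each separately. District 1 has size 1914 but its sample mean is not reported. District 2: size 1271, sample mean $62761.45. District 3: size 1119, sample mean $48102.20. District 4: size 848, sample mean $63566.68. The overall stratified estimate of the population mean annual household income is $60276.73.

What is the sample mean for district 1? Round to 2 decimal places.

Σ Nₕx̄ₕ = N·μ, so 1914·x̄_1 = 5152·60276.73 − (1271·62761.45 + 1119·48102.20 + 848·63566.68).
= 310545712.96 − 187500709.39 = 123045003.57.
x̄_1 = 123045003.57 / 1914 = 64286.8357... → 64286.84.

64286.84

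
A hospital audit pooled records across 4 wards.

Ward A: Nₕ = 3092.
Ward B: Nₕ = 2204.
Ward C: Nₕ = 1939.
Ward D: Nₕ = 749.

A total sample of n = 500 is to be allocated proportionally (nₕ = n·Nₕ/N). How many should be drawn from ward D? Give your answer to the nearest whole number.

47

N = 3092 + 2204 + 1939 + 749 = 7984.
n_D = 500·749/7984 = 46.906... → 47.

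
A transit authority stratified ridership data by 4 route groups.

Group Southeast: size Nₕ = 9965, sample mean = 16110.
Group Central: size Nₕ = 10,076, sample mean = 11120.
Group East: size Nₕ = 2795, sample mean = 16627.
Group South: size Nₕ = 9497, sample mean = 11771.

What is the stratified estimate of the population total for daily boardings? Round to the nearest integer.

Population total = Σ Nₕ·x̄ₕ (each stratum's size times its mean).
9965·16110 + 10076·11120 + 2795·16627 + 9497·11771 = 160536150 + 112045120 + 46472465 + 111789187 = 430842922.

430842922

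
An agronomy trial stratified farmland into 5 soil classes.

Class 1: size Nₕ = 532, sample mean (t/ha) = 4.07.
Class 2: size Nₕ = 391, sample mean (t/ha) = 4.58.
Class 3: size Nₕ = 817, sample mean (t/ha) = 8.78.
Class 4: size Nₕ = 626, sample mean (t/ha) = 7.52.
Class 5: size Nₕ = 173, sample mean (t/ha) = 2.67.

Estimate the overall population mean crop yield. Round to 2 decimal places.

6.42

x̄_st = (Σ Nₕx̄ₕ) / (Σ Nₕ) = (532·4.07 + 391·4.58 + 817·8.78 + 626·7.52 + 173·2.67) / 2539
= 16298.71 / 2539 = 6.4193... → 6.42.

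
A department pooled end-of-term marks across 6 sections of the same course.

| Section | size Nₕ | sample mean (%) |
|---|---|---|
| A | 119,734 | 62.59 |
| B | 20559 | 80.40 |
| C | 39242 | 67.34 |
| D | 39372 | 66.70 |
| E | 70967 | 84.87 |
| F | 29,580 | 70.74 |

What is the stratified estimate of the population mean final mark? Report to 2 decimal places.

70.53

N = 119734 + 20559 + 39242 + 39372 + 70967 + 29580 = 319454.
The stratified mean weights each stratum mean by its population share Nₕ/N.
Σ Nₕx̄ₕ = 119734·62.59 + 20559·80.40 + 39242·67.34 + 39372·66.70 + 70967·84.87 + 29580·70.74 = 7494151.06 + 1652943.6 + 2642556.28 + 2626112.4 + 6022969.29 + 2092489.2 = 22531221.83.
Divide by N: 22531221.83 / 319454 = 70.5304... → 70.53.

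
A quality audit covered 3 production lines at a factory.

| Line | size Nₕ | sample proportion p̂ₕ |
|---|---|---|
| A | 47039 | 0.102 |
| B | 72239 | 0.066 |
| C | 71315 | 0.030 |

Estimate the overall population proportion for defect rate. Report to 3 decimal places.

0.061

Wₕ = Nₕ/N with N = 190593: 0.2468, 0.3790, 0.3742.
p̂_st = 0.2468·0.102 + 0.3790·0.066 + 0.3742·0.030 ≈ 0.06141... → 0.061.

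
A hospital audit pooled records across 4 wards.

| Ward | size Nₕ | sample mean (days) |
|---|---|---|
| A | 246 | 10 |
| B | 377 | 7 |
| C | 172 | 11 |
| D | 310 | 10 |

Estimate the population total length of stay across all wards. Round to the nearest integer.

10091

Estimate total by summing Nₕ·x̄ₕ over strata.
246·10 + 377·7 + 172·11 + 310·10 = 2460 + 2639 + 1892 + 3100 = 10091.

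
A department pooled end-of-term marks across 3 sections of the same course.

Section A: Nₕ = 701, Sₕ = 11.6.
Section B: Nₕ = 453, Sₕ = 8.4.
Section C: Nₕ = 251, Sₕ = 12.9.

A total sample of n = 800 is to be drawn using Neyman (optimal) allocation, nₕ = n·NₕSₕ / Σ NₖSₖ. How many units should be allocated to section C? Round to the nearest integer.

Σ NₕSₕ = 701·11.6 + 453·8.4 + 251·12.9 = 15174.7.
Share for C: 3237.9/15174.7 = 0.21337.
n_C = 800 × 0.21337 = 170.700... → 171.

171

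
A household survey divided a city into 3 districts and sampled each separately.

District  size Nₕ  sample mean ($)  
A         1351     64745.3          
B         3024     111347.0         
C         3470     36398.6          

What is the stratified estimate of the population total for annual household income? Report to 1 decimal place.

A: 1351·64745.3 = 87470900.3
B: 3024·111347.0 = 336713328
C: 3470·36398.6 = 126303142
τ̂ = Σ Nₕx̄ₕ = 550487370.3.

550487370.3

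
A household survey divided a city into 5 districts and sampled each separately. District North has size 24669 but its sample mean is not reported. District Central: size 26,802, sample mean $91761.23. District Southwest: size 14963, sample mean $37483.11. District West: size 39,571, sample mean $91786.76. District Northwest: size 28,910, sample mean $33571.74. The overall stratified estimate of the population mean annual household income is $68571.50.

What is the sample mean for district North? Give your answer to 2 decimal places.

66011.06

N = 24669 + 26802 + 14963 + 39571 + 28910 = 134915.
Overall total = μ·N = 68571.50·134915 = 9251323922.5.
Subtract the known strata: 26802·91761.23 + 14963·37483.11 + 39571·91786.76 + 28910·33571.74 = 7622897144.75.
Remaining total for district North: 9251323922.5 − 7622897144.75 = 1628426777.75.
Divide by its size: 1628426777.75 / 24669 = 66011.0575... → 66011.06.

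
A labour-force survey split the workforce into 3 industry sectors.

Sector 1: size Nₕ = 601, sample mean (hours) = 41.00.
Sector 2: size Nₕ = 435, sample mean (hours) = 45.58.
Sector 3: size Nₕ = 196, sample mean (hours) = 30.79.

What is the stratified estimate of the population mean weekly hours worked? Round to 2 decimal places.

N = 601 + 435 + 196 = 1232.
Overall mean = Σ (Nₕ/N)·x̄ₕ — weight by population share, not a simple average.
Σ Nₕx̄ₕ = 601·41.00 + 435·45.58 + 196·30.79 = 24641 + 19827.3 + 6034.84 = 50503.14.
Divide by N: 50503.14 / 1232 = 40.9928... → 40.99.

40.99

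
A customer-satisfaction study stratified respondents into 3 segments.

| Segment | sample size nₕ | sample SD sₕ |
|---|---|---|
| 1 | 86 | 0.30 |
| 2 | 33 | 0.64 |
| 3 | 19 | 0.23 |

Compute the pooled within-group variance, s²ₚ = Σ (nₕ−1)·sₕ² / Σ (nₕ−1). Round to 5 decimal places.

0.16081

Degrees of freedom: 85 + 32 + 18 = 135.
Σ(nₕ−1)sₕ² = 85·0.09 + 32·0.4096 + 18·0.0529 = 21.7094.
s²ₚ = 21.7094 / 135 = 0.1608104... → 0.16081.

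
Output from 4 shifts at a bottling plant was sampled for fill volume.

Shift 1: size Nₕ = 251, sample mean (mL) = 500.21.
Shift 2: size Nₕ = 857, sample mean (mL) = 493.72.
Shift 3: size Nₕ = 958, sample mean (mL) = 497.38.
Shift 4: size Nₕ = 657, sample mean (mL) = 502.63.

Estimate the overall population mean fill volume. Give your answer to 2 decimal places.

497.76

x̄_st = (Σ Nₕx̄ₕ) / (Σ Nₕ) = (251·500.21 + 857·493.72 + 958·497.38 + 657·502.63) / 2723
= 1355388.7 / 2723 = 497.7557... → 497.76.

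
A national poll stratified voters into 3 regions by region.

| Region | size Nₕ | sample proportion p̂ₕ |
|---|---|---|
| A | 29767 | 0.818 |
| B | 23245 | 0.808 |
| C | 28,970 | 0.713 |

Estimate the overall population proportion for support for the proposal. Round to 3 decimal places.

Wₕ = Nₕ/N with N = 81982: 0.3631, 0.2835, 0.3534.
p̂_st = 0.3631·0.818 + 0.2835·0.808 + 0.3534·0.713 ≈ 0.77806... → 0.778.

0.778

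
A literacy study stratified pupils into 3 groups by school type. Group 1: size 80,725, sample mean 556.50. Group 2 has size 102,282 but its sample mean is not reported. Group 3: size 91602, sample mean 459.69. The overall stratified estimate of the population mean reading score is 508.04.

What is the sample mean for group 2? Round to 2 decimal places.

513.09

Σ Nₕx̄ₕ = N·μ, so 102282·x̄_2 = 274609·508.04 − (80725·556.50 + 91602·459.69).
= 139512356.36 − 87031985.88 = 52480370.48.
x̄_2 = 52480370.48 / 102282 = 513.0949... → 513.09.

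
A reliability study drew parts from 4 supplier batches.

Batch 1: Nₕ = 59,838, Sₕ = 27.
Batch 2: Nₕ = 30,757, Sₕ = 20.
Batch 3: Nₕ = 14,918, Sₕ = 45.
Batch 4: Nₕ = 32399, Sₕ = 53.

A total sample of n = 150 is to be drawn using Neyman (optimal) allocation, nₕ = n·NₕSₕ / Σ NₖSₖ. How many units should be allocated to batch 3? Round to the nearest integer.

22

1: NₕSₕ = 59838·27 = 1615626
2: NₕSₕ = 30757·20 = 615140
3: NₕSₕ = 14918·45 = 671310
4: NₕSₕ = 32399·53 = 1717147
Σ NₕSₕ = 4619223.
n_3 = 150·671310/4619223 = 21.799... → 22.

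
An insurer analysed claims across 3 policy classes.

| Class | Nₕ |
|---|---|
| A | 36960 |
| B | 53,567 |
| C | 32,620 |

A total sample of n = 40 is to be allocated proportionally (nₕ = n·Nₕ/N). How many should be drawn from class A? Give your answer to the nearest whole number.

Share of class A = 36960/123147 = 0.30013.
Allocate 40 × 0.30013 = 12.005... → 12.

12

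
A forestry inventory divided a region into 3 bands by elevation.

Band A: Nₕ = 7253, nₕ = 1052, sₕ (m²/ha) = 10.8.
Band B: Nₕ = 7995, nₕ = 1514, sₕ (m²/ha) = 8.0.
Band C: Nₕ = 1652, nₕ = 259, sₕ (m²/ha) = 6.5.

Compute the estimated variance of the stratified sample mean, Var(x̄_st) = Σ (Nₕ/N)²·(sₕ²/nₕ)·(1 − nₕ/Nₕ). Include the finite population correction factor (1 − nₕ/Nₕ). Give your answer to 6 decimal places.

N = 16900; Wₕ = Nₕ/N.
band A: (7253/16900)²·10.8²/1052·(1 − 1052/7253) = 0.017459740
band B: (7995/16900)²·8.0²/1514·(1 − 1514/7995) = 0.007669043
band C: (1652/16900)²·6.5²/259·(1 − 259/1652) = 0.001314361
Sum = 0.026443144 → 0.026443.

0.026443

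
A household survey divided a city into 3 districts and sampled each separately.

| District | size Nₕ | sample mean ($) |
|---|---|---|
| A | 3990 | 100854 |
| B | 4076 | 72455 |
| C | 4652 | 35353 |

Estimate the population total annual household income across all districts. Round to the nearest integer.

862196196

A: 3990·100854 = 402407460
B: 4076·72455 = 295326580
C: 4652·35353 = 164462156
τ̂ = Σ Nₕx̄ₕ = 862196196.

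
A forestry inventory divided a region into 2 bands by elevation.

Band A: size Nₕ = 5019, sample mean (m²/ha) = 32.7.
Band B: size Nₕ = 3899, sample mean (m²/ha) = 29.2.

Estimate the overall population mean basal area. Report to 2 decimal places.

31.17

N = 5019 + 3899 = 8918.
Overall mean = Σ (Nₕ/N)·x̄ₕ — weight by population share, not a simple average.
Σ Nₕx̄ₕ = 5019·32.7 + 3899·29.2 = 164121.3 + 113850.8 = 277972.1.
Divide by N: 277972.1 / 8918 = 31.1698... → 31.17.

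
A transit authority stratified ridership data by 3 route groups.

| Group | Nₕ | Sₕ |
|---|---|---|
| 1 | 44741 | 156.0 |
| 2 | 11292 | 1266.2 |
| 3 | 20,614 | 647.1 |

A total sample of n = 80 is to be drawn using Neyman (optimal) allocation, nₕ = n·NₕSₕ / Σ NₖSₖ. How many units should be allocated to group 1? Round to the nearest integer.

16

1: NₕSₕ = 44741·156.0 = 6979596
2: NₕSₕ = 11292·1266.2 = 14297930.4
3: NₕSₕ = 20614·647.1 = 13339319.4
Σ NₕSₕ = 34616845.8.
n_1 = 80·6979596/34616845.8 = 16.130... → 16.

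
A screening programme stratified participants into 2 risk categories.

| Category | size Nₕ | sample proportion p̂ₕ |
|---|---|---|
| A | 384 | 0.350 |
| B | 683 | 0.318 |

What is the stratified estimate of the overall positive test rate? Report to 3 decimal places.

N = 384 + 683 = 1067.
Overall proportion = Σ (Nₕ/N)·p̂ₕ.
Σ Nₕp̂ₕ = 134.4 + 217.194 = 351.594.
351.594 / 1067 = 0.32952... → 0.330.

0.330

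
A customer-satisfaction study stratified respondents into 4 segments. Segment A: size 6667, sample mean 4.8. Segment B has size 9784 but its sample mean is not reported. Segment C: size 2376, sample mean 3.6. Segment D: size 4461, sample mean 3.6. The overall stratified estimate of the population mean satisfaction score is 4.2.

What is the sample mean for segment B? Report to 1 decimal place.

Σ Nₕx̄ₕ = N·μ, so 9784·x̄_B = 23288·4.2 − (6667·4.8 + 2376·3.6 + 4461·3.6).
= 97809.6 − 56614.8 = 41194.8.
x̄_B = 41194.8 / 9784 = 4.210... → 4.2.

4.2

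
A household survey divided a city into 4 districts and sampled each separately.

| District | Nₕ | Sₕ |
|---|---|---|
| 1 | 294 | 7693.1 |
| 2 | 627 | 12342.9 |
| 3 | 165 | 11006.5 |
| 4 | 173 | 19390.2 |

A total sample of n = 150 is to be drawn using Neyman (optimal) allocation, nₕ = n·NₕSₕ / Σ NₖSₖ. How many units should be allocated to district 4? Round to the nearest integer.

1: NₕSₕ = 294·7693.1 = 2261771.4
2: NₕSₕ = 627·12342.9 = 7738998.3
3: NₕSₕ = 165·11006.5 = 1816072.5
4: NₕSₕ = 173·19390.2 = 3354504.6
Σ NₕSₕ = 15171346.8.
n_4 = 150·3354504.6/15171346.8 = 33.166... → 33.

33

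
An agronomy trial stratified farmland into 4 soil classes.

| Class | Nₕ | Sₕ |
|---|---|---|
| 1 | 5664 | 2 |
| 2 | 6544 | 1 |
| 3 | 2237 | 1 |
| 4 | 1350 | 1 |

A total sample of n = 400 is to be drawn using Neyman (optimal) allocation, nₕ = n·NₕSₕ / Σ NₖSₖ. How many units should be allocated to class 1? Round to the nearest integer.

211

1: NₕSₕ = 5664·2 = 11328
2: NₕSₕ = 6544·1 = 6544
3: NₕSₕ = 2237·1 = 2237
4: NₕSₕ = 1350·1 = 1350
Σ NₕSₕ = 21459.
n_1 = 400·11328/21459 = 211.156... → 211.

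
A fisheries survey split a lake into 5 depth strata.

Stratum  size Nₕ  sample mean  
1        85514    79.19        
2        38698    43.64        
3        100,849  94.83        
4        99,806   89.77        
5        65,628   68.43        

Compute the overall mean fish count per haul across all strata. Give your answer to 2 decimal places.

80.60

N = 85514 + 38698 + 100849 + 99806 + 65628 = 390495.
Weight each subgroup mean by Nₕ/N and sum.
Σ Nₕx̄ₕ = 85514·79.19 + 38698·43.64 + 100849·94.83 + 99806·89.77 + 65628·68.43 = 6771853.66 + 1688780.72 + 9563510.67 + 8959584.62 + 4490924.04 = 31474653.71.
Divide by N: 31474653.71 / 390495 = 80.6019... → 80.60.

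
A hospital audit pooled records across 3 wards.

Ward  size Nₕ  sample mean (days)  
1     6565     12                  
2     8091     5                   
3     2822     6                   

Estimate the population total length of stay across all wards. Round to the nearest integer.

1: 6565·12 = 78780
2: 8091·5 = 40455
3: 2822·6 = 16932
τ̂ = Σ Nₕx̄ₕ = 136167.

136167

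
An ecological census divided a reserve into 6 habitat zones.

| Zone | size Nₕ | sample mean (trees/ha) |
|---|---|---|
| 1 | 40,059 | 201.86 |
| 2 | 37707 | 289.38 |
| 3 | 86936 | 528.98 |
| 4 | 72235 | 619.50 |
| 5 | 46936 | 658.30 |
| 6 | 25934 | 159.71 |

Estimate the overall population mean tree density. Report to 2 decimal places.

x̄_st = (Σ Nₕx̄ₕ) / (Σ Nₕ) = (40059·201.86 + 37707·289.38 + 86936·528.98 + 72235·619.50 + 46936·658.30 + 25934·159.71) / 309807
= 144774837.12 / 309807 = 467.3065... → 467.31.

467.31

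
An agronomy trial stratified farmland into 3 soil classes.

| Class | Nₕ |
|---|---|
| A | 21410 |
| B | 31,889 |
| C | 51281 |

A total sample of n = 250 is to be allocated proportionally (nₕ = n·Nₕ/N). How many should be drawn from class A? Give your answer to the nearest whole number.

Share of class A = 21410/104580 = 0.20472.
Allocate 250 × 0.20472 = 51.181... → 51.

51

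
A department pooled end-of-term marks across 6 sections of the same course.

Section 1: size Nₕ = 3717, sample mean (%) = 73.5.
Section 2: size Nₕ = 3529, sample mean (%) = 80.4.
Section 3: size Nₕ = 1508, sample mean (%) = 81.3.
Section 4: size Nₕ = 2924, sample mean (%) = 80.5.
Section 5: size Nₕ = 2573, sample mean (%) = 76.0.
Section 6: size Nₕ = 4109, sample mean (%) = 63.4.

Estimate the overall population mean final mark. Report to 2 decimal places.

x̄_st = (Σ Nₕx̄ₕ) / (Σ Nₕ) = (3717·73.5 + 3529·80.4 + 1508·81.3 + 2924·80.5 + 2573·76.0 + 4109·63.4) / 18360
= 1370972.1 / 18360 = 74.6717... → 74.67.

74.67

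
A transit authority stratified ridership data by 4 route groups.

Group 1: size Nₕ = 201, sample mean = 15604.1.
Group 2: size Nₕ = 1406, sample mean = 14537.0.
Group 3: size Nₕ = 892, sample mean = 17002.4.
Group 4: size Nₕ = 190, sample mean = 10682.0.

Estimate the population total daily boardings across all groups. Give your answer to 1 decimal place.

40771166.9

1: 201·15604.1 = 3136424.1
2: 1406·14537.0 = 20439022
3: 892·17002.4 = 15166140.8
4: 190·10682.0 = 2029580
τ̂ = Σ Nₕx̄ₕ = 40771166.9.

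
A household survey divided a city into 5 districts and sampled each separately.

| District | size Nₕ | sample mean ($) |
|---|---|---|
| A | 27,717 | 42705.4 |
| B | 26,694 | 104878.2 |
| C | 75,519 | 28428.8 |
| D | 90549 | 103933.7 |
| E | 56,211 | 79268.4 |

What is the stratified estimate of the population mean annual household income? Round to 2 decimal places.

72272.39

N = 276690; weights Wₕ = Nₕ/N = (0.1002, 0.0965, 0.2729, 0.3273, 0.2032).
x̄_st = Σ Wₕ·x̄ₕ = 0.1002·42705.4 + 0.0965·104878.2 + 0.2729·28428.8 + 0.3273·103933.7 + 0.2032·79268.4 ≈ 72272.3894...
→ 72272.39.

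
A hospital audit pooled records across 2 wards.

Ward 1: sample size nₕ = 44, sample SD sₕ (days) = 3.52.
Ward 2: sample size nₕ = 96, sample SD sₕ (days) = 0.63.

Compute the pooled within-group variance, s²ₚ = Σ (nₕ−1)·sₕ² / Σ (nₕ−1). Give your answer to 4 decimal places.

4.1340

Degrees of freedom: 43 + 95 = 138.
Σ(nₕ−1)sₕ² = 43·12.3904 + 95·0.3969 = 570.4927.
s²ₚ = 570.4927 / 138 = 4.134005... → 4.1340.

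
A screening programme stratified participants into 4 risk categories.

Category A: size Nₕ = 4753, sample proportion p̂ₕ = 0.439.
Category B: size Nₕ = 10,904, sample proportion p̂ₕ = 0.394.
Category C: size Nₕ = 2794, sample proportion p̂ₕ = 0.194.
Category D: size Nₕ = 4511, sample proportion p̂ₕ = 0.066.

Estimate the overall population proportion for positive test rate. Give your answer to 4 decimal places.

0.3145

Wₕ = Nₕ/N with N = 22962: 0.2070, 0.4749, 0.1217, 0.1965.
p̂_st = 0.2070·0.439 + 0.4749·0.394 + 0.1217·0.194 + 0.1965·0.066 ≈ 0.314542... → 0.3145.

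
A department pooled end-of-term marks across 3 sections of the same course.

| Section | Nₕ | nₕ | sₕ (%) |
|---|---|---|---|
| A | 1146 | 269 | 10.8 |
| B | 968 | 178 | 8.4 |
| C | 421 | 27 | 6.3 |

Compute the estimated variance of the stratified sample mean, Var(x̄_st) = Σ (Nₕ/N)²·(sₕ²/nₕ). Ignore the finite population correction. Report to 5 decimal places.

0.18696

N = 2535. Term for each stratum: Wₕ²sₕ²/nₕ.
Var(x̄_st) = 0.08861526 + 0.05780073 + 0.04054391 = 0.18695991 → 0.18696.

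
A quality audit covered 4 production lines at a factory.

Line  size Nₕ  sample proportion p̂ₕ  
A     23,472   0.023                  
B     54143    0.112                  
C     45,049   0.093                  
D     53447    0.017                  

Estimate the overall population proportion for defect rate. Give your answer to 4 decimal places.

0.0664

N = 23472 + 54143 + 45049 + 53447 = 176111.
Overall proportion = Σ (Nₕ/N)·p̂ₕ.
Σ Nₕp̂ₕ = 539.856 + 6064.016 + 4189.557 + 908.599 = 11702.028.
11702.028 / 176111 = 0.066447... → 0.0664.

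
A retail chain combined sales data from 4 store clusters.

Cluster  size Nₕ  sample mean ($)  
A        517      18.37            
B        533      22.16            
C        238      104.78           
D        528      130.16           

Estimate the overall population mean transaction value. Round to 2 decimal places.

63.31

x̄_st = (Σ Nₕx̄ₕ) / (Σ Nₕ) = (517·18.37 + 533·22.16 + 238·104.78 + 528·130.16) / 1816
= 114970.69 / 1816 = 63.3099... → 63.31.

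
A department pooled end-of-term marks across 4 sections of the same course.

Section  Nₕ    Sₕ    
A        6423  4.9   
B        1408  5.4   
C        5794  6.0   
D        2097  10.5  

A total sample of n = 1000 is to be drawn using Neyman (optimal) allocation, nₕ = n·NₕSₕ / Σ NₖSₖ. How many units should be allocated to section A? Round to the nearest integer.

Σ NₕSₕ = 6423·4.9 + 1408·5.4 + 5794·6.0 + 2097·10.5 = 95858.4.
Share for A: 31472.7/95858.4 = 0.32832.
n_A = 1000 × 0.32832 = 328.325... → 328.

328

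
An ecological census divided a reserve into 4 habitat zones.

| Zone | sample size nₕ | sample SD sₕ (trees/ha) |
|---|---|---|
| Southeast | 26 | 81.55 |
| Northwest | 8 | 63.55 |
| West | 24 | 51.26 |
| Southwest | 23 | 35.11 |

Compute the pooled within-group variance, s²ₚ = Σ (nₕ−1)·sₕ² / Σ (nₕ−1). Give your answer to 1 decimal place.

Degrees of freedom: 25 + 7 + 23 + 22 = 77.
Σ(nₕ−1)sₕ² = 25·6650.4025 + 7·4038.6025 + 23·2627.5876 + 22·1232.7121 = 282084.461.
s²ₚ = 282084.461 / 77 = 3663.435... → 3663.4.

3663.4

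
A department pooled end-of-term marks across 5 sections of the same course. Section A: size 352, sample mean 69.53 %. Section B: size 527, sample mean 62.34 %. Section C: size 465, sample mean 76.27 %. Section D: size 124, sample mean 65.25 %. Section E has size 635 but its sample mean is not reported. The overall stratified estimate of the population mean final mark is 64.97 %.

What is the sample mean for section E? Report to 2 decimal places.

56.30

Σ Nₕx̄ₕ = N·μ, so 635·x̄_E = 2103·64.97 − (352·69.53 + 527·62.34 + 465·76.27 + 124·65.25).
= 136631.91 − 100884.29 = 35747.62.
x̄_E = 35747.62 / 635 = 56.2955... → 56.30.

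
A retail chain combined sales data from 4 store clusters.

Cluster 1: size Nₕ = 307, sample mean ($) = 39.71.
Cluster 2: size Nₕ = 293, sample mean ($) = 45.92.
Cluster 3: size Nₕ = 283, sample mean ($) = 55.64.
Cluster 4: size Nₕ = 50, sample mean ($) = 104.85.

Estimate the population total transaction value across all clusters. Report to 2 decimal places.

1: 307·39.71 = 12190.97
2: 293·45.92 = 13454.56
3: 283·55.64 = 15746.12
4: 50·104.85 = 5242.5
τ̂ = Σ Nₕx̄ₕ = 46634.15.

46634.15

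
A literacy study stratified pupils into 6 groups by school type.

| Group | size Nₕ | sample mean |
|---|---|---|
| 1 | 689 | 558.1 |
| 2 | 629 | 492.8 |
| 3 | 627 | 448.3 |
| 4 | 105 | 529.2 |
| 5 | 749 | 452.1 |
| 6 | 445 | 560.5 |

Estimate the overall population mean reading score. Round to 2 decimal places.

N = 3244; weights Wₕ = Nₕ/N = (0.2124, 0.1939, 0.1933, 0.0324, 0.2309, 0.1372).
x̄_st = Σ Wₕ·x̄ₕ = 0.2124·558.1 + 0.1939·492.8 + 0.1933·448.3 + 0.0324·529.2 + 0.2309·452.1 + 0.1372·560.5 ≈ 499.1361...
→ 499.14.

499.14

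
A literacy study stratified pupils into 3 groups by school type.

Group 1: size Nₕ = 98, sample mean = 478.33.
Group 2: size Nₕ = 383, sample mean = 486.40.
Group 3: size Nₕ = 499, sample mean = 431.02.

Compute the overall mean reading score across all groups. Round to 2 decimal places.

N = 98 + 383 + 499 = 980.
Weight each subgroup mean by Nₕ/N and sum.
Σ Nₕx̄ₕ = 98·478.33 + 383·486.40 + 499·431.02 = 46876.34 + 186291.2 + 215078.98 = 448246.52.
Divide by N: 448246.52 / 980 = 457.3944... → 457.39.

457.39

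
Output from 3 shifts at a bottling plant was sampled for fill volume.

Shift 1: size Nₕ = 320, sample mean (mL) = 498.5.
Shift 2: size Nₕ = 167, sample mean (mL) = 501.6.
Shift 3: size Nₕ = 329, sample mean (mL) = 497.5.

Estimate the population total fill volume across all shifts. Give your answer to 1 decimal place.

1: 320·498.5 = 159520
2: 167·501.6 = 83767.2
3: 329·497.5 = 163677.5
τ̂ = Σ Nₕx̄ₕ = 406964.7.

406964.7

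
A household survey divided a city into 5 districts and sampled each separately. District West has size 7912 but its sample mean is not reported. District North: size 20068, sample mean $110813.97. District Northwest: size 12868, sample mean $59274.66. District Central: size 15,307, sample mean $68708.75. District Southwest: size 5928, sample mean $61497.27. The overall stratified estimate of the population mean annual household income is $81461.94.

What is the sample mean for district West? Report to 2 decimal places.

82730.02

Σ Nₕx̄ₕ = N·μ, so 7912·x̄_West = 62083·81461.94 − (20068·110813.97 + 12868·59274.66 + 15307·68708.75 + 5928·61497.27).
= 5057401621.02 − 4402841727.65 = 654559893.37.
x̄_West = 654559893.37 / 7912 = 82730.0169... → 82730.02.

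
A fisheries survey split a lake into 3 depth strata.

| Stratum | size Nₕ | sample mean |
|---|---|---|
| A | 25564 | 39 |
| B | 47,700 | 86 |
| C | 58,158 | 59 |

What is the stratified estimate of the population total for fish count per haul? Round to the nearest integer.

A: 25564·39 = 996996
B: 47700·86 = 4102200
C: 58158·59 = 3431322
τ̂ = Σ Nₕx̄ₕ = 8530518.

8530518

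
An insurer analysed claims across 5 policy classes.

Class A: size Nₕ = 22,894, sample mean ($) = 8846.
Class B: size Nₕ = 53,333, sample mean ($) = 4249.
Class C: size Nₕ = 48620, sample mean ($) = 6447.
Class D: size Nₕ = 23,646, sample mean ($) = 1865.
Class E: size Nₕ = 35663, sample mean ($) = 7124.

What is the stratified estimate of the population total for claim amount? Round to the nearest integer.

1040748383

Population total = Σ Nₕ·x̄ₕ (each stratum's size times its mean).
22894·8846 + 53333·4249 + 48620·6447 + 23646·1865 + 35663·7124 = 202520324 + 226611917 + 313453140 + 44099790 + 254063212 = 1040748383.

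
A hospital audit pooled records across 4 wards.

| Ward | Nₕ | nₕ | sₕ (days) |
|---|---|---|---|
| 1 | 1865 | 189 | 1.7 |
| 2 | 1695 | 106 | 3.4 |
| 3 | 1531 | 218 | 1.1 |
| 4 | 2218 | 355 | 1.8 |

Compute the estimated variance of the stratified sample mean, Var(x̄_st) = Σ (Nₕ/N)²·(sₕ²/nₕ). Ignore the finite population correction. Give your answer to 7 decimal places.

0.0079447

N = 7309; Wₕ = Nₕ/N.
ward 1: (1865/7309)²·1.7²/189 = 0.0009955837
ward 2: (1695/7309)²·3.4²/106 = 0.0058651004
ward 3: (1531/7309)²·1.1²/218 = 0.0002435361
ward 4: (2218/7309)²·1.8²/355 = 0.0008404731
Sum = 0.0079446933 → 0.0079447.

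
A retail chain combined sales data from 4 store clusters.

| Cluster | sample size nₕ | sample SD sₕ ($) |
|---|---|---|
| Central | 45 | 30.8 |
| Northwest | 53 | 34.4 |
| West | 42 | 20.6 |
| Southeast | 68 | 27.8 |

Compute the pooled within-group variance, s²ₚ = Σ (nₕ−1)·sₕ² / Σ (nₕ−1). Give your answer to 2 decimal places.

845.36

Central: (45−1)·30.8² = 44·948.64 = 41740.16
Northwest: (53−1)·34.4² = 52·1183.36 = 61534.72
West: (42−1)·20.6² = 41·424.36 = 17398.76
Southeast: (68−1)·27.8² = 67·772.84 = 51780.28
Numerator = 172453.92; denominator = Σ(nₕ−1) = 204.
s²ₚ = 172453.92/204 = 845.3624... → 845.36.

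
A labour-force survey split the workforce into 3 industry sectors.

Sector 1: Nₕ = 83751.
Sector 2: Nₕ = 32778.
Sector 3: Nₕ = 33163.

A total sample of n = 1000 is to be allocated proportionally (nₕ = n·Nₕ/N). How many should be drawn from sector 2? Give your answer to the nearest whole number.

Share of sector 2 = 32778/149692 = 0.21897.
Allocate 1000 × 0.21897 = 218.970... → 219.

219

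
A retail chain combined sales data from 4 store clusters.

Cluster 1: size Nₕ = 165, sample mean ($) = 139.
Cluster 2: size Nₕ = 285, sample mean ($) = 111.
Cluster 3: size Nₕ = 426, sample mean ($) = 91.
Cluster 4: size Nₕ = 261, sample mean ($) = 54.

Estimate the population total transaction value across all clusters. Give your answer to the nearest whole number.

107430

1: 165·139 = 22935
2: 285·111 = 31635
3: 426·91 = 38766
4: 261·54 = 14094
τ̂ = Σ Nₕx̄ₕ = 107430.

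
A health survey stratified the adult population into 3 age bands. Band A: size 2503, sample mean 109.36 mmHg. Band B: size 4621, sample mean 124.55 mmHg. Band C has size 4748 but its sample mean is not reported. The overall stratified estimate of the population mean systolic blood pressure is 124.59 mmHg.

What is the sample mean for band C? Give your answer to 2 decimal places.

Σ Nₕx̄ₕ = N·μ, so 4748·x̄_C = 11872·124.59 − (2503·109.36 + 4621·124.55).
= 1479132.48 − 849273.63 = 629858.85.
x̄_C = 629858.85 / 4748 = 132.6577... → 132.66.

132.66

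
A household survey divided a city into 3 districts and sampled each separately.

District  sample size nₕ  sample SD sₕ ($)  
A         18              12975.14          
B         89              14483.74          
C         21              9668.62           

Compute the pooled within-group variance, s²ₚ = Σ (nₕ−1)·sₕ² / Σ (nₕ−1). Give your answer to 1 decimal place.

Degrees of freedom: 17 + 88 + 20 = 125.
Σ(nₕ−1)sₕ² = 17·168354258.0196 + 88·209778724.3876 + 20·93482212.7044 = 23192194386.53.
s²ₚ = 23192194386.53 / 125 = 185537555.092... → 185537555.1.

185537555.1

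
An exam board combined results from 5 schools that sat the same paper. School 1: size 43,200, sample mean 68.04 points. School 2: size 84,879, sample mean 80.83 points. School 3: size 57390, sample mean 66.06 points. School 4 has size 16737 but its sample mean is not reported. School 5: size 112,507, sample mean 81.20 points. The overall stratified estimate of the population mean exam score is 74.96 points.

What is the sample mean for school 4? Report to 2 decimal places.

51.62

N = 43200 + 84879 + 57390 + 16737 + 112507 = 314713.
Overall total = μ·N = 74.96·314713 = 23590886.48.
Subtract the known strata: 43200·68.04 + 84879·80.83 + 57390·66.06 + 112507·81.20 = 22726849.37.
Remaining total for school 4: 23590886.48 − 22726849.37 = 864037.11.
Divide by its size: 864037.11 / 16737 = 51.6244... → 51.62.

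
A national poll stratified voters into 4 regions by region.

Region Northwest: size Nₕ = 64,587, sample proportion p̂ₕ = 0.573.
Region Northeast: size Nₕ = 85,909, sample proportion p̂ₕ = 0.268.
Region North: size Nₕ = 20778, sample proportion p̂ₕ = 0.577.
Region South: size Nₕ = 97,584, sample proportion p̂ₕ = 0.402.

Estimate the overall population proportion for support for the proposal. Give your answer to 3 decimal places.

0.414

N = 64587 + 85909 + 20778 + 97584 = 268858.
Overall proportion = Σ (Nₕ/N)·p̂ₕ.
Σ Nₕp̂ₕ = 37008.351 + 23023.612 + 11988.906 + 39228.768 = 111249.637.
111249.637 / 268858 = 0.41379... → 0.414.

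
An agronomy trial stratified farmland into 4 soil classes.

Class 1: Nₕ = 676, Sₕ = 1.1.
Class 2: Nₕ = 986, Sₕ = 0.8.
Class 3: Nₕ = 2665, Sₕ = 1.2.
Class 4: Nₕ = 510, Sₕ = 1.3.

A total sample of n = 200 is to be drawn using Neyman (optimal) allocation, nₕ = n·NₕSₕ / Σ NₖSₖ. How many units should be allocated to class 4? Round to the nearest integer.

Σ NₕSₕ = 676·1.1 + 986·0.8 + 2665·1.2 + 510·1.3 = 5393.4.
Share for 4: 663/5393.4 = 0.12293.
n_4 = 200 × 0.12293 = 24.586... → 25.

25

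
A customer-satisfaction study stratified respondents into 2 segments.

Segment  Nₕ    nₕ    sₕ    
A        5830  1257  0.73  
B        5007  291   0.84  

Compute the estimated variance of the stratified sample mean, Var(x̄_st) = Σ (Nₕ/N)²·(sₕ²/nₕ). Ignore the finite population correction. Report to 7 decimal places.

0.0006403

N = 10837. Term for each stratum: Wₕ²sₕ²/nₕ.
Var(x̄_st) = 0.0001226957 + 0.0005176100 = 0.0006403057 → 0.0006403.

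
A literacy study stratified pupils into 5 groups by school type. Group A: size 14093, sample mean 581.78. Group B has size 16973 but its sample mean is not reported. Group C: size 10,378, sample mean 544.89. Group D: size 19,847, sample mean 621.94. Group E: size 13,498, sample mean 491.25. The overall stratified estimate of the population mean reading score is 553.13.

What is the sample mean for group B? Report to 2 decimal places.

N = 14093 + 16973 + 10378 + 19847 + 13498 = 74789.
Overall total = μ·N = 553.13·74789 = 41368039.57.
Subtract the known strata: 14093·581.78 + 10378·544.89 + 19847·621.94 + 13498·491.25 = 32828429.64.
Remaining total for group B: 41368039.57 − 32828429.64 = 8539609.93.
Divide by its size: 8539609.93 / 16973 = 503.1291... → 503.13.

503.13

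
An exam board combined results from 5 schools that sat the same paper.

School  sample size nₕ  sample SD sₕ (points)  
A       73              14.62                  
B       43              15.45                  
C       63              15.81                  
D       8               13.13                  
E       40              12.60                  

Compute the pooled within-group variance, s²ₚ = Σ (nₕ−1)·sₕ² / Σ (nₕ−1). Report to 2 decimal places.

Degrees of freedom: 72 + 42 + 62 + 7 + 39 = 222.
Σ(nₕ−1)sₕ² = 72·213.7444 + 42·238.7025 + 62·249.9561 + 7·172.3969 + 39·158.76 = 48310.7983.
s²ₚ = 48310.7983 / 222 = 217.6162... → 217.62.

217.62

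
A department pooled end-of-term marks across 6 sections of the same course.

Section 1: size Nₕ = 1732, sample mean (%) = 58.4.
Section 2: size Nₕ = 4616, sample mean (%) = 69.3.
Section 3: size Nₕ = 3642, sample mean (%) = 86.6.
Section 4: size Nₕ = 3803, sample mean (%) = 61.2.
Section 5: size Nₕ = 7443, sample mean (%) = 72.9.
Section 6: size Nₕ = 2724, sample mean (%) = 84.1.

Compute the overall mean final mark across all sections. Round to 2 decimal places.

72.66

N = 1732 + 4616 + 3642 + 3803 + 7443 + 2724 = 23960.
Overall mean = Σ (Nₕ/N)·x̄ₕ — weight by population share, not a simple average.
Σ Nₕx̄ₕ = 1732·58.4 + 4616·69.3 + 3642·86.6 + 3803·61.2 + 7443·72.9 + 2724·84.1 = 101148.8 + 319888.8 + 315397.2 + 232743.6 + 542594.7 + 229088.4 = 1740861.5.
Divide by N: 1740861.5 / 23960 = 72.6570... → 72.66.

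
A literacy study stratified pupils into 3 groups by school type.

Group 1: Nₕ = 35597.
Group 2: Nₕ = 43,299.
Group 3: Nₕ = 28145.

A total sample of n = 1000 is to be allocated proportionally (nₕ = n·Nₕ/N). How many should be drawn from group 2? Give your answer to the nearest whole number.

N = 35597 + 43299 + 28145 = 107041.
n_2 = 1000·43299/107041 = 404.509... → 405.

405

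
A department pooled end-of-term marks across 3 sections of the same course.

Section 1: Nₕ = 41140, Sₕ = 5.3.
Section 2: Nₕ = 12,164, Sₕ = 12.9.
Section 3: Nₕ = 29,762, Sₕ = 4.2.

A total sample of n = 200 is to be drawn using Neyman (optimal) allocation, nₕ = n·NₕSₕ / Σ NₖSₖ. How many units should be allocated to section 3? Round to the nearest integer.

50

Σ NₕSₕ = 41140·5.3 + 12164·12.9 + 29762·4.2 = 499958.
Share for 3: 125000.4/499958 = 0.25002.
n_3 = 200 × 0.25002 = 50.004... → 50.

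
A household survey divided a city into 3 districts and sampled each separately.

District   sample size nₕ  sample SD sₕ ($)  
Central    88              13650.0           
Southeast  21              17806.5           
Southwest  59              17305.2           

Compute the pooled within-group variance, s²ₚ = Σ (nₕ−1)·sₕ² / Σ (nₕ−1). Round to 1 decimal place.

Degrees of freedom: 87 + 20 + 58 = 165.
Σ(nₕ−1)sₕ² = 87·186322500 + 20·317071442.25 + 58·299469947.04 = 39920743273.32.
s²ₚ = 39920743273.32 / 165 = 241943898.626... → 241943898.6.

241943898.6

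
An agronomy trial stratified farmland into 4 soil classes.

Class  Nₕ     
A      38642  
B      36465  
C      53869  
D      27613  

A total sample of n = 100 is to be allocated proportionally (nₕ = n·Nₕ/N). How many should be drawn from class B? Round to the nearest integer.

23

N = 38642 + 36465 + 53869 + 27613 = 156589.
n_B = 100·36465/156589 = 23.287... → 23.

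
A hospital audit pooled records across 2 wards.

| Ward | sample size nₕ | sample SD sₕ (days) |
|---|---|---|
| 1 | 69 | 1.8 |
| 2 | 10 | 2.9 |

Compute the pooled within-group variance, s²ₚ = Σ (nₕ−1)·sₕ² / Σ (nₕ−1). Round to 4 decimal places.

3.8443

Degrees of freedom: 68 + 9 = 77.
Σ(nₕ−1)sₕ² = 68·3.24 + 9·8.41 = 296.01.
s²ₚ = 296.01 / 77 = 3.844286... → 3.8443.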